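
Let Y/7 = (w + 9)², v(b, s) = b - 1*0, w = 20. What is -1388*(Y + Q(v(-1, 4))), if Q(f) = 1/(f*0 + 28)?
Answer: -57198439/7 ≈ -8.1712e+6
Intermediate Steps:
v(b, s) = b (v(b, s) = b + 0 = b)
Y = 5887 (Y = 7*(20 + 9)² = 7*29² = 7*841 = 5887)
Q(f) = 1/28 (Q(f) = 1/(0 + 28) = 1/28)
-1388*(Y + Q(v(-1, 4))) = -1388*(5887 + 1/28) = -1388*164837/28 = -57198439/7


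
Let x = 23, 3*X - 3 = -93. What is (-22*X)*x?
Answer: 15180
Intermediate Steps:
X = -30 (X = 1 + (⅓)*(-93) = 1 - 31 = -30)
(-22*X)*x = -22*(-30)*23 = 660*23 = 15180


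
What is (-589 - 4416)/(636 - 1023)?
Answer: 5005/387 ≈ 12.933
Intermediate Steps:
(-589 - 4416)/(636 - 1023) = -5005/(-387) = -5005*(-1/387) = 5005/387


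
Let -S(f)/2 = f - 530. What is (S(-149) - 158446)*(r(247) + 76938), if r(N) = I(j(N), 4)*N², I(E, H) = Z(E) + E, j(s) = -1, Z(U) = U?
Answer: 7081527040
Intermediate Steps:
I(E, H) = 2*E (I(E, H) = E + E = 2*E)
S(f) = 1060 - 2*f (S(f) = -2*(f - 530) = -2*(-530 + f) = 1060 - 2*f)
r(N) = -2*N² (r(N) = (2*(-1))*N² = -2*N²)
(S(-149) - 158446)*(r(247) + 76938) = ((1060 - 2*(-149)) - 158446)*(-2*247² + 76938) = ((1060 + 298) - 158446)*(-2*61009 + 76938) = (1358 - 158446)*(-122018 + 76938) = -157088*(-45080) = 7081527040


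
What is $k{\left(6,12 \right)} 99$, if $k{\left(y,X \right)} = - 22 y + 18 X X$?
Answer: $243540$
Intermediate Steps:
$k{\left(y,X \right)} = - 22 y + 18 X^{2}$
$k{\left(6,12 \right)} 99 = \left(\left(-22\right) 6 + 18 \cdot 12^{2}\right) 99 = \left(-132 + 18 \cdot 144\right) 99 = \left(-132 + 2592\right) 99 = 2460 \cdot 99 = 243540$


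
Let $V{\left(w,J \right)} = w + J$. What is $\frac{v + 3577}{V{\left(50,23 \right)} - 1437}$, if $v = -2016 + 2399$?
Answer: $- \frac{90}{31} \approx -2.9032$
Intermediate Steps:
$v = 383$
$V{\left(w,J \right)} = J + w$
$\frac{v + 3577}{V{\left(50,23 \right)} - 1437} = \frac{383 + 3577}{\left(23 + 50\right) - 1437} = \frac{3960}{73 - 1437} = \frac{3960}{-1364} = 3960 \left(- \frac{1}{1364}\right) = - \frac{90}{31}$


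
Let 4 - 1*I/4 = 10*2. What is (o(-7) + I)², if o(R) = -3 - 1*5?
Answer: 5184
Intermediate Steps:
I = -64 (I = 16 - 40*2 = 16 - 4*20 = 16 - 80 = -64)
o(R) = -8 (o(R) = -3 - 5 = -8)
(o(-7) + I)² = (-8 - 64)² = (-72)² = 5184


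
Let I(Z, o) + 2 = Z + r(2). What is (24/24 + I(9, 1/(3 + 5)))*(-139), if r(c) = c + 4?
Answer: -1946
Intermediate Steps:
r(c) = 4 + c
I(Z, o) = 4 + Z (I(Z, o) = -2 + (Z + (4 + 2)) = -2 + (Z + 6) = -2 + (6 + Z) = 4 + Z)
(24/24 + I(9, 1/(3 + 5)))*(-139) = (24/24 + (4 + 9))*(-139) = (24*(1/24) + 13)*(-139) = (1 + 13)*(-139) = 14*(-139) = -1946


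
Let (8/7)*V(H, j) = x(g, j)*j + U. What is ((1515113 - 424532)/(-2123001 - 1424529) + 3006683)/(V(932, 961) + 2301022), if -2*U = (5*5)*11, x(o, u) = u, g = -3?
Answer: 28443458806424/29411223759855 ≈ 0.96710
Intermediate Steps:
U = -275/2 (U = -5*5*11/2 = -25*11/2 = -½*275 = -275/2 ≈ -137.50)
V(H, j) = -1925/16 + 7*j²/8 (V(H, j) = 7*(j*j - 275/2)/8 = 7*(j² - 275/2)/8 = 7*(-275/2 + j²)/8 = -1925/16 + 7*j²/8)
((1515113 - 424532)/(-2123001 - 1424529) + 3006683)/(V(932, 961) + 2301022) = ((1515113 - 424532)/(-2123001 - 1424529) + 3006683)/((-1925/16 + (7/8)*961²) + 2301022) = (1090581/(-3547530) + 3006683)/((-1925/16 + (7/8)*923521) + 2301022) = (1090581*(-1/3547530) + 3006683)/((-1925/16 + 6464647/8) + 2301022) = (-363527/1182510 + 3006683)/(12927369/16 + 2301022) = 3555432350803/(1182510*(49743721/16)) = (3555432350803/1182510)*(16/49743721) = 28443458806424/29411223759855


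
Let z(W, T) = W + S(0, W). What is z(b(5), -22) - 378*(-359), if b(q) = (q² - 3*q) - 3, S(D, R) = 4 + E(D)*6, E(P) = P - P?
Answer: 135713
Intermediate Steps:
E(P) = 0
S(D, R) = 4 (S(D, R) = 4 + 0*6 = 4 + 0 = 4)
b(q) = -3 + q² - 3*q
z(W, T) = 4 + W (z(W, T) = W + 4 = 4 + W)
z(b(5), -22) - 378*(-359) = (4 + (-3 + 5² - 3*5)) - 378*(-359) = (4 + (-3 + 25 - 15)) + 135702 = (4 + 7) + 135702 = 11 + 135702 = 135713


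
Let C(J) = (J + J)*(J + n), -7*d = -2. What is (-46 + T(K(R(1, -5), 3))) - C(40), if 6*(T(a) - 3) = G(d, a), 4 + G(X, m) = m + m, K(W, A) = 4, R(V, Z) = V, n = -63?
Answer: 5393/3 ≈ 1797.7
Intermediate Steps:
d = 2/7 (d = -⅐*(-2) = 2/7 ≈ 0.28571)
G(X, m) = -4 + 2*m (G(X, m) = -4 + (m + m) = -4 + 2*m)
T(a) = 7/3 + a/3 (T(a) = 3 + (-4 + 2*a)/6 = 3 + (-⅔ + a/3) = 7/3 + a/3)
C(J) = 2*J*(-63 + J) (C(J) = (J + J)*(J - 63) = (2*J)*(-63 + J) = 2*J*(-63 + J))
(-46 + T(K(R(1, -5), 3))) - C(40) = (-46 + (7/3 + (⅓)*4)) - 2*40*(-63 + 40) = (-46 + (7/3 + 4/3)) - 2*40*(-23) = (-46 + 11/3) - 1*(-1840) = -127/3 + 1840 = 5393/3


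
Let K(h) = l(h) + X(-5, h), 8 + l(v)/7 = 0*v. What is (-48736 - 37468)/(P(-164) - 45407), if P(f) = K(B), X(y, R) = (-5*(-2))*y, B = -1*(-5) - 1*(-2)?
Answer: 86204/45513 ≈ 1.8941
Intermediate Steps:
B = 7 (B = 5 + 2 = 7)
l(v) = -56 (l(v) = -56 + 7*(0*v) = -56 + 7*0 = -56 + 0 = -56)
X(y, R) = 10*y
K(h) = -106 (K(h) = -56 + 10*(-5) = -56 - 50 = -106)
P(f) = -106
(-48736 - 37468)/(P(-164) - 45407) = (-48736 - 37468)/(-106 - 45407) = -86204/(-45513) = -86204*(-1/45513) = 86204/45513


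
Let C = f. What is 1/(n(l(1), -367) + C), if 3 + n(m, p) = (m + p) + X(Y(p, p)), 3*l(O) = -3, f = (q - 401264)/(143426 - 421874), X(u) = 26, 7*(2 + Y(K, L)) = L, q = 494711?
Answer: -92816/32052669 ≈ -0.0028957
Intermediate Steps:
Y(K, L) = -2 + L/7
f = -31149/92816 (f = (494711 - 401264)/(143426 - 421874) = 93447/(-278448) = 93447*(-1/278448) = -31149/92816 ≈ -0.33560)
l(O) = -1 (l(O) = (1/3)*(-3) = -1)
C = -31149/92816 ≈ -0.33560
n(m, p) = 23 + m + p (n(m, p) = -3 + ((m + p) + 26) = -3 + (26 + m + p) = 23 + m + p)
1/(n(l(1), -367) + C) = 1/((23 - 1 - 367) - 31149/92816) = 1/(-345 - 31149/92816) = 1/(-32052669/92816) = -92816/32052669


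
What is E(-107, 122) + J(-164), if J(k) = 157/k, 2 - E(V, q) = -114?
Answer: 18867/164 ≈ 115.04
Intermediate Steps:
E(V, q) = 116 (E(V, q) = 2 - 1*(-114) = 2 + 114 = 116)
E(-107, 122) + J(-164) = 116 + 157/(-164) = 116 + 157*(-1/164) = 116 - 157/164 = 18867/164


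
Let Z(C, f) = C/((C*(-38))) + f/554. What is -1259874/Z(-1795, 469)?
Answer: -2210238954/1439 ≈ -1.5360e+6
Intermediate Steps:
Z(C, f) = -1/38 + f/554 (Z(C, f) = C/((-38*C)) + f*(1/554) = C*(-1/(38*C)) + f/554 = -1/38 + f/554)
-1259874/Z(-1795, 469) = -1259874/(-1/38 + (1/554)*469) = -1259874/(-1/38 + 469/554) = -1259874/4317/5263 = -1259874*5263/4317 = -2210238954/1439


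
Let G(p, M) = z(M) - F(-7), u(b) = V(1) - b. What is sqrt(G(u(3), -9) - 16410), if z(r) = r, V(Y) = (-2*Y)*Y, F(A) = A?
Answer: 2*I*sqrt(4103) ≈ 128.11*I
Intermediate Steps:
V(Y) = -2*Y**2
u(b) = -2 - b (u(b) = -2*1**2 - b = -2*1 - b = -2 - b)
G(p, M) = 7 + M (G(p, M) = M - 1*(-7) = M + 7 = 7 + M)
sqrt(G(u(3), -9) - 16410) = sqrt((7 - 9) - 16410) = sqrt(-2 - 16410) = sqrt(-16412) = 2*I*sqrt(4103)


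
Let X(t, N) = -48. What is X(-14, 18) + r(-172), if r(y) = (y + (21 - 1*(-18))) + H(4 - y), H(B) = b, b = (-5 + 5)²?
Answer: -181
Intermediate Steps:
b = 0 (b = 0² = 0)
H(B) = 0
r(y) = 39 + y (r(y) = (y + (21 - 1*(-18))) + 0 = (y + (21 + 18)) + 0 = (y + 39) + 0 = (39 + y) + 0 = 39 + y)
X(-14, 18) + r(-172) = -48 + (39 - 172) = -48 - 133 = -181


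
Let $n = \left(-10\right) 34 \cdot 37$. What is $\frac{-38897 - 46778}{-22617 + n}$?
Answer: $\frac{85675}{35197} \approx 2.4342$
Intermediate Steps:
$n = -12580$ ($n = \left(-340\right) 37 = -12580$)
$\frac{-38897 - 46778}{-22617 + n} = \frac{-38897 - 46778}{-22617 - 12580} = - \frac{85675}{-35197} = \left(-85675\right) \left(- \frac{1}{35197}\right) = \frac{85675}{35197}$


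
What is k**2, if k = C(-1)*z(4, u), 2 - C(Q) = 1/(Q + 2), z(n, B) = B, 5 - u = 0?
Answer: 25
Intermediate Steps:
u = 5 (u = 5 - 1*0 = 5 + 0 = 5)
C(Q) = 2 - 1/(2 + Q) (C(Q) = 2 - 1/(Q + 2) = 2 - 1/(2 + Q))
k = 5 (k = ((3 + 2*(-1))/(2 - 1))*5 = ((3 - 2)/1)*5 = (1*1)*5 = 1*5 = 5)
k**2 = 5**2 = 25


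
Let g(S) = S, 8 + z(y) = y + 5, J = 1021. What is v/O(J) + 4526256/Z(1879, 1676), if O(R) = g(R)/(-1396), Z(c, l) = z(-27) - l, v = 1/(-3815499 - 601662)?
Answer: -10206529353948980/3846962937993 ≈ -2653.1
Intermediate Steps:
v = -1/4417161 (v = 1/(-4417161) = -1/4417161 ≈ -2.2639e-7)
z(y) = -3 + y (z(y) = -8 + (y + 5) = -8 + (5 + y) = -3 + y)
Z(c, l) = -30 - l (Z(c, l) = (-3 - 27) - l = -30 - l)
O(R) = -R/1396 (O(R) = R/(-1396) = R*(-1/1396) = -R/1396)
v/O(J) + 4526256/Z(1879, 1676) = -1/(4417161*((-1/1396*1021))) + 4526256/(-30 - 1*1676) = -1/(4417161*(-1021/1396)) + 4526256/(-30 - 1676) = -1/4417161*(-1396/1021) + 4526256/(-1706) = 1396/4509921381 + 4526256*(-1/1706) = 1396/4509921381 - 2263128/853 = -10206529353948980/3846962937993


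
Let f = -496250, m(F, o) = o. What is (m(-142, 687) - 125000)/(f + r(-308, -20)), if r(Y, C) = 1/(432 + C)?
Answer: 1045244/4172551 ≈ 0.25050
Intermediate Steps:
(m(-142, 687) - 125000)/(f + r(-308, -20)) = (687 - 125000)/(-496250 + 1/(432 - 20)) = -124313/(-496250 + 1/412) = -124313/(-204454999/412) = -124313*(-412/204454999) = 1045244/4172551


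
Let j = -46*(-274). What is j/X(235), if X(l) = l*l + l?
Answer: 3151/13865 ≈ 0.22726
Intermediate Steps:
X(l) = l + l² (X(l) = l² + l = l + l²)
j = 12604
j/X(235) = 12604/((235*(1 + 235))) = 12604/((235*236)) = 12604/55460 = 12604*(1/55460) = 3151/13865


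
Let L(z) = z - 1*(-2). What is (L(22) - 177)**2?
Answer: 23409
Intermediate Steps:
L(z) = 2 + z (L(z) = z + 2 = 2 + z)
(L(22) - 177)**2 = ((2 + 22) - 177)**2 = (24 - 177)**2 = (-153)**2 = 23409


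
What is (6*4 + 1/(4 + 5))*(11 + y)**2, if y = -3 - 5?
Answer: 217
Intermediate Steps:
y = -8
(6*4 + 1/(4 + 5))*(11 + y)**2 = (6*4 + 1/(4 + 5))*(11 - 8)**2 = (24 + 1/9)*3**2 = (24 + 1/9)*9 = (217/9)*9 = 217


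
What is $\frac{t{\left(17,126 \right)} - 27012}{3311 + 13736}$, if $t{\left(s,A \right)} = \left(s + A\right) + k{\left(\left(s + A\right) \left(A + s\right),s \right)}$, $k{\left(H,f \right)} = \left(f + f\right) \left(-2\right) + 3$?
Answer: $- \frac{26934}{17047} \approx -1.58$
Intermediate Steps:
$k{\left(H,f \right)} = 3 - 4 f$ ($k{\left(H,f \right)} = 2 f \left(-2\right) + 3 = - 4 f + 3 = 3 - 4 f$)
$t{\left(s,A \right)} = 3 + A - 3 s$ ($t{\left(s,A \right)} = \left(s + A\right) - \left(-3 + 4 s\right) = \left(A + s\right) - \left(-3 + 4 s\right) = 3 + A - 3 s$)
$\frac{t{\left(17,126 \right)} - 27012}{3311 + 13736} = \frac{\left(3 + 126 - 51\right) - 27012}{3311 + 13736} = \frac{\left(3 + 126 - 51\right) - 27012}{17047} = \left(78 - 27012\right) \frac{1}{17047} = \left(-26934\right) \frac{1}{17047} = - \frac{26934}{17047}$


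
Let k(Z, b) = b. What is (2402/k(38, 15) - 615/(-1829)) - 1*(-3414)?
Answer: 98065573/27435 ≈ 3574.5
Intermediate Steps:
(2402/k(38, 15) - 615/(-1829)) - 1*(-3414) = (2402/15 - 615/(-1829)) - 1*(-3414) = (2402*(1/15) - 615*(-1/1829)) + 3414 = (2402/15 + 615/1829) + 3414 = 4402483/27435 + 3414 = 98065573/27435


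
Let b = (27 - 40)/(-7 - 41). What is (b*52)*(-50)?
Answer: -4225/6 ≈ -704.17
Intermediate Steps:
b = 13/48 (b = -13/(-48) = -13*(-1/48) = 13/48 ≈ 0.27083)
(b*52)*(-50) = ((13/48)*52)*(-50) = (169/12)*(-50) = -4225/6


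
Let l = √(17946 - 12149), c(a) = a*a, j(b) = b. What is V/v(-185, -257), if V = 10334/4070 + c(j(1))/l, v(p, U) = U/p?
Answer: 5167/2827 + 185*√5797/1489829 ≈ 1.8372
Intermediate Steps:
c(a) = a²
l = √5797 ≈ 76.138
V = 5167/2035 + √5797/5797 (V = 10334/4070 + 1²/(√5797) = 10334*(1/4070) + 1*(√5797/5797) = 5167/2035 + √5797/5797 ≈ 2.5522)
V/v(-185, -257) = (5167/2035 + √5797/5797)/((-257/(-185))) = (5167/2035 + √5797/5797)/((-257*(-1/185))) = (5167/2035 + √5797/5797)/(257/185) = (5167/2035 + √5797/5797)*(185/257) = 5167/2827 + 185*√5797/1489829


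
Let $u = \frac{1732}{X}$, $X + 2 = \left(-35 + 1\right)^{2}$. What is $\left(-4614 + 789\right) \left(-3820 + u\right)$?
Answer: $\frac{8427523050}{577} \approx 1.4606 \cdot 10^{7}$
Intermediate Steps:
$X = 1154$ ($X = -2 + \left(-35 + 1\right)^{2} = -2 + \left(-34\right)^{2} = -2 + 1156 = 1154$)
$u = \frac{866}{577}$ ($u = \frac{1732}{1154} = 1732 \cdot \frac{1}{1154} = \frac{866}{577} \approx 1.5009$)
$\left(-4614 + 789\right) \left(-3820 + u\right) = \left(-4614 + 789\right) \left(-3820 + \frac{866}{577}\right) = \left(-3825\right) \left(- \frac{2203274}{577}\right) = \frac{8427523050}{577}$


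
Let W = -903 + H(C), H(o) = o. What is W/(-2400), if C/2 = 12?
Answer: 293/800 ≈ 0.36625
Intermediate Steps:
C = 24 (C = 2*12 = 24)
W = -879 (W = -903 + 24 = -879)
W/(-2400) = -879/(-2400) = -879*(-1/2400) = 293/800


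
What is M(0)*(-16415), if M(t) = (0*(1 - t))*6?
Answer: 0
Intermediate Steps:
M(t) = 0 (M(t) = 0*6 = 0)
M(0)*(-16415) = 0*(-16415) = 0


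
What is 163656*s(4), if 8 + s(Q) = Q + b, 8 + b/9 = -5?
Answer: -19802376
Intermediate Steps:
b = -117 (b = -72 + 9*(-5) = -72 - 45 = -117)
s(Q) = -125 + Q (s(Q) = -8 + (Q - 117) = -8 + (-117 + Q) = -125 + Q)
163656*s(4) = 163656*(-125 + 4) = 163656*(-121) = -19802376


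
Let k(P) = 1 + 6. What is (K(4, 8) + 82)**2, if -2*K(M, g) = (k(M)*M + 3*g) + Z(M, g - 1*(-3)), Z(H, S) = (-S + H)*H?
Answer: 4900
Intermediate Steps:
k(P) = 7
Z(H, S) = H*(H - S) (Z(H, S) = (H - S)*H = H*(H - S))
K(M, g) = -7*M/2 - 3*g/2 - M*(-3 + M - g)/2 (K(M, g) = -((7*M + 3*g) + M*(M - (g - 1*(-3))))/2 = -((3*g + 7*M) + M*(M - (g + 3)))/2 = -((3*g + 7*M) + M*(M - (3 + g)))/2 = -((3*g + 7*M) + M*(M + (-3 - g)))/2 = -((3*g + 7*M) + M*(-3 + M - g))/2 = -(3*g + 7*M + M*(-3 + M - g))/2 = -7*M/2 - 3*g/2 - M*(-3 + M - g)/2)
(K(4, 8) + 82)**2 = ((-7/2*4 - 3/2*8 + (1/2)*4*(3 + 8 - 1*4)) + 82)**2 = ((-14 - 12 + (1/2)*4*(3 + 8 - 4)) + 82)**2 = ((-14 - 12 + (1/2)*4*7) + 82)**2 = ((-14 - 12 + 14) + 82)**2 = (-12 + 82)**2 = 70**2 = 4900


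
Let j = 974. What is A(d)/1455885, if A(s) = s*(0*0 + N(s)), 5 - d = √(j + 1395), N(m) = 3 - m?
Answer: -793/485295 + 7*√2369/1455885 ≈ -0.0014000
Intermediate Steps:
d = 5 - √2369 (d = 5 - √(974 + 1395) = 5 - √2369 ≈ -43.672)
A(s) = s*(3 - s) (A(s) = s*(0*0 + (3 - s)) = s*(0 + (3 - s)) = s*(3 - s))
A(d)/1455885 = ((5 - √2369)*(3 - (5 - √2369)))/1455885 = ((5 - √2369)*(3 + (-5 + √2369)))*(1/1455885) = ((5 - √2369)*(-2 + √2369))*(1/1455885) = ((-2 + √2369)*(5 - √2369))*(1/1455885) = (-2 + √2369)*(5 - √2369)/1455885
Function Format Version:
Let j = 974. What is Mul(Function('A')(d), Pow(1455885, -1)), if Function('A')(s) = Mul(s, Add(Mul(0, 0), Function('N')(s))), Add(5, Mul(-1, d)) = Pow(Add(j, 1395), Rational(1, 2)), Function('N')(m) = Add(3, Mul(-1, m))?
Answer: Add(Rational(-793, 485295), Mul(Rational(7, 1455885), Pow(2369, Rational(1, 2)))) ≈ -0.0014000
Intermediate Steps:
d = Add(5, Mul(-1, Pow(2369, Rational(1, 2)))) (d = Add(5, Mul(-1, Pow(Add(974, 1395), Rational(1, 2)))) = Add(5, Mul(-1, Pow(2369, Rational(1, 2)))) ≈ -43.672)
Function('A')(s) = Mul(s, Add(3, Mul(-1, s))) (Function('A')(s) = Mul(s, Add(Mul(0, 0), Add(3, Mul(-1, s)))) = Mul(s, Add(0, Add(3, Mul(-1, s)))) = Mul(s, Add(3, Mul(-1, s))))
Mul(Function('A')(d), Pow(1455885, -1)) = Mul(Mul(Add(5, Mul(-1, Pow(2369, Rational(1, 2)))), Add(3, Mul(-1, Add(5, Mul(-1, Pow(2369, Rational(1, 2))))))), Pow(1455885, -1)) = Mul(Mul(Add(5, Mul(-1, Pow(2369, Rational(1, 2)))), Add(3, Add(-5, Pow(2369, Rational(1, 2))))), Rational(1, 1455885)) = Mul(Mul(Add(5, Mul(-1, Pow(2369, Rational(1, 2)))), Add(-2, Pow(2369, Rational(1, 2)))), Rational(1, 1455885)) = Mul(Mul(Add(-2, Pow(2369, Rational(1, 2))), Add(5, Mul(-1, Pow(2369, Rational(1, 2))))), Rational(1, 1455885)) = Mul(Rational(1, 1455885), Add(-2, Pow(2369, Rational(1, 2))), Add(5, Mul(-1, Pow(2369, Rational(1, 2)))))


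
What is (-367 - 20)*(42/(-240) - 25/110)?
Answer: 68499/440 ≈ 155.68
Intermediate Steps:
(-367 - 20)*(42/(-240) - 25/110) = -387*(42*(-1/240) - 25*1/110) = -387*(-7/40 - 5/22) = -387*(-177/440) = 68499/440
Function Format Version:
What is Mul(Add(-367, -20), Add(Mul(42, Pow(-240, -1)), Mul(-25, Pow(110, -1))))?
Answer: Rational(68499, 440) ≈ 155.68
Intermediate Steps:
Mul(Add(-367, -20), Add(Mul(42, Pow(-240, -1)), Mul(-25, Pow(110, -1)))) = Mul(-387, Add(Mul(42, Rational(-1, 240)), Mul(-25, Rational(1, 110)))) = Mul(-387, Add(Rational(-7, 40), Rational(-5, 22))) = Mul(-387, Rational(-177, 440)) = Rational(68499, 440)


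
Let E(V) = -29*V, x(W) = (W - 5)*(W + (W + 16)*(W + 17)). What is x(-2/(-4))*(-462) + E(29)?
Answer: 2402039/4 ≈ 6.0051e+5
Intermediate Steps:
x(W) = (-5 + W)*(W + (16 + W)*(17 + W))
x(-2/(-4))*(-462) + E(29) = (-1360 + (-2/(-4))³ + 29*(-2/(-4))² + 102*(-2/(-4)))*(-462) - 29*29 = (-1360 + (-2*(-¼))³ + 29*(-2*(-¼))² + 102*(-2*(-¼)))*(-462) - 841 = (-1360 + (½)³ + 29*(½)² + 102*(½))*(-462) - 841 = (-1360 + ⅛ + 29*(¼) + 51)*(-462) - 841 = (-1360 + ⅛ + 29/4 + 51)*(-462) - 841 = -10413/8*(-462) - 841 = 2405403/4 - 841 = 2402039/4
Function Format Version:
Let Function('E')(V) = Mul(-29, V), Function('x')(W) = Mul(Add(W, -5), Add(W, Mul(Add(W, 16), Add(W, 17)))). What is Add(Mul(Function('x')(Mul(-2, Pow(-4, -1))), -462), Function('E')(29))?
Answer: Rational(2402039, 4) ≈ 6.0051e+5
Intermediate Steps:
Function('x')(W) = Mul(Add(-5, W), Add(W, Mul(Add(16, W), Add(17, W))))
Add(Mul(Function('x')(Mul(-2, Pow(-4, -1))), -462), Function('E')(29)) = Add(Mul(Add(-1360, Pow(Mul(-2, Pow(-4, -1)), 3), Mul(29, Pow(Mul(-2, Pow(-4, -1)), 2)), Mul(102, Mul(-2, Pow(-4, -1)))), -462), Mul(-29, 29)) = Add(Mul(Add(-1360, Pow(Mul(-2, Rational(-1, 4)), 3), Mul(29, Pow(Mul(-2, Rational(-1, 4)), 2)), Mul(102, Mul(-2, Rational(-1, 4)))), -462), -841) = Add(Mul(Add(-1360, Pow(Rational(1, 2), 3), Mul(29, Pow(Rational(1, 2), 2)), Mul(102, Rational(1, 2))), -462), -841) = Add(Mul(Add(-1360, Rational(1, 8), Mul(29, Rational(1, 4)), 51), -462), -841) = Add(Mul(Add(-1360, Rational(1, 8), Rational(29, 4), 51), -462), -841) = Add(Mul(Rational(-10413, 8), -462), -841) = Add(Rational(2405403, 4), -841) = Rational(2402039, 4)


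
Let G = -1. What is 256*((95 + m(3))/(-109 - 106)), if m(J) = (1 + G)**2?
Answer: -4864/43 ≈ -113.12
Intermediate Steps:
m(J) = 0 (m(J) = (1 - 1)**2 = 0**2 = 0)
256*((95 + m(3))/(-109 - 106)) = 256*((95 + 0)/(-109 - 106)) = 256*(95/(-215)) = 256*(95*(-1/215)) = 256*(-19/43) = -4864/43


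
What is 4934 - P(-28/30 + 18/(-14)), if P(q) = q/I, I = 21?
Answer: 10879703/2205 ≈ 4934.1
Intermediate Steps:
P(q) = q/21
4934 - P(-28/30 + 18/(-14)) = 4934 - (-28/30 + 18/(-14))/21 = 4934 - (-28*1/30 + 18*(-1/14))/21 = 4934 - (-14/15 - 9/7)/21 = 4934 - (-233)/(21*105) = 4934 - 1*(-233/2205) = 4934 + 233/2205 = 10879703/2205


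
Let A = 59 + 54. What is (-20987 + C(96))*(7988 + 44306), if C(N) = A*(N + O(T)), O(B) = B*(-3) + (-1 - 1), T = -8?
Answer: -400205982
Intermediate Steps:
A = 113
O(B) = -2 - 3*B (O(B) = -3*B - 2 = -2 - 3*B)
C(N) = 2486 + 113*N (C(N) = 113*(N + (-2 - 3*(-8))) = 113*(N + (-2 + 24)) = 113*(N + 22) = 113*(22 + N) = 2486 + 113*N)
(-20987 + C(96))*(7988 + 44306) = (-20987 + (2486 + 113*96))*(7988 + 44306) = (-20987 + (2486 + 10848))*52294 = (-20987 + 13334)*52294 = -7653*52294 = -400205982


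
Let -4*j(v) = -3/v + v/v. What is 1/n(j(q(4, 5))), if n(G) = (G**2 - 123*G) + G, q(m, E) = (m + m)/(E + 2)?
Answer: -1024/50583 ≈ -0.020244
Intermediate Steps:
q(m, E) = 2*m/(2 + E) (q(m, E) = (2*m)/(2 + E) = 2*m/(2 + E))
j(v) = -1/4 + 3/(4*v) (j(v) = -(-3/v + v/v)/4 = -(-3/v + 1)/4 = -(1 - 3/v)/4 = -1/4 + 3/(4*v))
n(G) = G**2 - 122*G
1/n(j(q(4, 5))) = 1/(((3 - 2*4/(2 + 5))/(4*((2*4/(2 + 5)))))*(-122 + (3 - 2*4/(2 + 5))/(4*((2*4/(2 + 5)))))) = 1/(((3 - 2*4/7)/(4*((2*4/7))))*(-122 + (3 - 2*4/7)/(4*((2*4/7))))) = 1/(((3 - 2*4/7)/(4*((2*4*(1/7)))))*(-122 + (3 - 2*4/7)/(4*((2*4*(1/7)))))) = 1/(((3 - 1*8/7)/(4*(8/7)))*(-122 + (3 - 1*8/7)/(4*(8/7)))) = 1/(((1/4)*(7/8)*(3 - 8/7))*(-122 + (1/4)*(7/8)*(3 - 8/7))) = 1/(((1/4)*(7/8)*(13/7))*(-122 + (1/4)*(7/8)*(13/7))) = 1/(13*(-122 + 13/32)/32) = 1/((13/32)*(-3891/32)) = 1/(-50583/1024) = -1024/50583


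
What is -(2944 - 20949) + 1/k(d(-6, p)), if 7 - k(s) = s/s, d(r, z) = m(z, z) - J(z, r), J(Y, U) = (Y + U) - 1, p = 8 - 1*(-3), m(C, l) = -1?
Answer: 108031/6 ≈ 18005.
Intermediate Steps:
p = 11 (p = 8 + 3 = 11)
J(Y, U) = -1 + U + Y (J(Y, U) = (U + Y) - 1 = -1 + U + Y)
d(r, z) = -r - z (d(r, z) = -1 - (-1 + r + z) = -1 + (1 - r - z) = -r - z)
k(s) = 6 (k(s) = 7 - s/s = 7 - 1*1 = 7 - 1 = 6)
-(2944 - 20949) + 1/k(d(-6, p)) = -(2944 - 20949) + 1/6 = -1*(-18005) + 1/6 = 18005 + 1/6 = 108031/6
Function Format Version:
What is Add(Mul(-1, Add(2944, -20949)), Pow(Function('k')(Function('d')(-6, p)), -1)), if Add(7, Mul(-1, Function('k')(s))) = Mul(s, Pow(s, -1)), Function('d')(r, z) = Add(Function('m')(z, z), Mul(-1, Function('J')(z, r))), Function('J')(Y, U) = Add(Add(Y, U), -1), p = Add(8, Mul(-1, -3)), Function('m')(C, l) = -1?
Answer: Rational(108031, 6) ≈ 18005.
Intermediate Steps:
p = 11 (p = Add(8, 3) = 11)
Function('J')(Y, U) = Add(-1, U, Y) (Function('J')(Y, U) = Add(Add(U, Y), -1) = Add(-1, U, Y))
Function('d')(r, z) = Add(Mul(-1, r), Mul(-1, z)) (Function('d')(r, z) = Add(-1, Mul(-1, Add(-1, r, z))) = Add(-1, Add(1, Mul(-1, r), Mul(-1, z))) = Add(Mul(-1, r), Mul(-1, z)))
Function('k')(s) = 6 (Function('k')(s) = Add(7, Mul(-1, Mul(s, Pow(s, -1)))) = Add(7, Mul(-1, 1)) = Add(7, -1) = 6)
Add(Mul(-1, Add(2944, -20949)), Pow(Function('k')(Function('d')(-6, p)), -1)) = Add(Mul(-1, Add(2944, -20949)), Pow(6, -1)) = Add(Mul(-1, -18005), Rational(1, 6)) = Add(18005, Rational(1, 6)) = Rational(108031, 6)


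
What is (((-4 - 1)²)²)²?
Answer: 390625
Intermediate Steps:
(((-4 - 1)²)²)² = (((-5)²)²)² = (25²)² = 625² = 390625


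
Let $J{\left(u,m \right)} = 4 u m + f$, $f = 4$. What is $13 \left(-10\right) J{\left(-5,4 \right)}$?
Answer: $9880$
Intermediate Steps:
$J{\left(u,m \right)} = 4 + 4 m u$ ($J{\left(u,m \right)} = 4 u m + 4 = 4 m u + 4 = 4 + 4 m u$)
$13 \left(-10\right) J{\left(-5,4 \right)} = 13 \left(-10\right) \left(4 + 4 \cdot 4 \left(-5\right)\right) = - 130 \left(4 - 80\right) = \left(-130\right) \left(-76\right) = 9880$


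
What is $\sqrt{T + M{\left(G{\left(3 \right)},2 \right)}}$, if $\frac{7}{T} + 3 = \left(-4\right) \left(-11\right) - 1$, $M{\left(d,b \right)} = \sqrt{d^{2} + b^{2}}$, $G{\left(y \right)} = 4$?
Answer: $\frac{\sqrt{70 + 800 \sqrt{5}}}{20} \approx 2.1557$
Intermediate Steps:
$M{\left(d,b \right)} = \sqrt{b^{2} + d^{2}}$
$T = \frac{7}{40}$ ($T = \frac{7}{-3 - -43} = \frac{7}{-3 + \left(44 - 1\right)} = \frac{7}{-3 + 43} = \frac{7}{40} \approx 0.175$)
$\sqrt{T + M{\left(G{\left(3 \right)},2 \right)}} = \sqrt{\frac{7}{40} + \sqrt{2^{2} + 4^{2}}} = \sqrt{\frac{7}{40} + \sqrt{4 + 16}} = \sqrt{\frac{7}{40} + \sqrt{20}} = \sqrt{\frac{7}{40} + 2 \sqrt{5}}$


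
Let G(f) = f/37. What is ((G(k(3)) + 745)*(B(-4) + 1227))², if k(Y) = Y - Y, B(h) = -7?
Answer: 826099210000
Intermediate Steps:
k(Y) = 0
G(f) = f/37 (G(f) = f*(1/37) = f/37)
((G(k(3)) + 745)*(B(-4) + 1227))² = (((1/37)*0 + 745)*(-7 + 1227))² = ((0 + 745)*1220)² = (745*1220)² = 908900² = 826099210000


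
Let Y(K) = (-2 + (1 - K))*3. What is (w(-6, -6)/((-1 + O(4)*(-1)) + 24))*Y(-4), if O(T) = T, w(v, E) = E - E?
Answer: 0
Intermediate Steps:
w(v, E) = 0
Y(K) = -3 - 3*K (Y(K) = (-1 - K)*3 = -3 - 3*K)
(w(-6, -6)/((-1 + O(4)*(-1)) + 24))*Y(-4) = (0/((-1 + 4*(-1)) + 24))*(-3 - 3*(-4)) = (0/((-1 - 4) + 24))*(-3 + 12) = (0/(-5 + 24))*9 = (0/19)*9 = ((1/19)*0)*9 = 0*9 = 0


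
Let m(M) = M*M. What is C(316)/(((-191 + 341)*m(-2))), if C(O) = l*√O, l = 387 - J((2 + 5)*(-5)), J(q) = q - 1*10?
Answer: 36*√79/25 ≈ 12.799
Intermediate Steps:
J(q) = -10 + q (J(q) = q - 10 = -10 + q)
l = 432 (l = 387 - (-10 + (2 + 5)*(-5)) = 387 - (-10 + 7*(-5)) = 387 - (-10 - 35) = 387 - 1*(-45) = 387 + 45 = 432)
C(O) = 432*√O
m(M) = M²
C(316)/(((-191 + 341)*m(-2))) = (432*√316)/(((-191 + 341)*(-2)²)) = (432*(2*√79))/((150*4)) = (864*√79)/600 = (864*√79)*(1/600) = 36*√79/25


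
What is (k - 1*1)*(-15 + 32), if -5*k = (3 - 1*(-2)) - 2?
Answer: -136/5 ≈ -27.200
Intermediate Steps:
k = -3/5 (k = -((3 - 1*(-2)) - 2)/5 = -((3 + 2) - 2)/5 = -(5 - 2)/5 = -1/5*3 = -3/5 ≈ -0.60000)
(k - 1*1)*(-15 + 32) = (-3/5 - 1*1)*(-15 + 32) = (-3/5 - 1)*17 = -8/5*17 = -136/5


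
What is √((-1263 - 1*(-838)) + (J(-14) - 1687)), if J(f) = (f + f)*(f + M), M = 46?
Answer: 8*I*√47 ≈ 54.845*I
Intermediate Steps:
J(f) = 2*f*(46 + f) (J(f) = (f + f)*(f + 46) = (2*f)*(46 + f) = 2*f*(46 + f))
√((-1263 - 1*(-838)) + (J(-14) - 1687)) = √((-1263 - 1*(-838)) + (2*(-14)*(46 - 14) - 1687)) = √((-1263 + 838) + (2*(-14)*32 - 1687)) = √(-425 + (-896 - 1687)) = √(-425 - 2583) = √(-3008) = 8*I*√47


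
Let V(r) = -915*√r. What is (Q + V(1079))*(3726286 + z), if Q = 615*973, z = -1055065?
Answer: 1598445290295 - 2444167215*√1079 ≈ 1.5182e+12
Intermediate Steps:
Q = 598395
(Q + V(1079))*(3726286 + z) = (598395 - 915*√1079)*(3726286 - 1055065) = (598395 - 915*√1079)*2671221 = 1598445290295 - 2444167215*√1079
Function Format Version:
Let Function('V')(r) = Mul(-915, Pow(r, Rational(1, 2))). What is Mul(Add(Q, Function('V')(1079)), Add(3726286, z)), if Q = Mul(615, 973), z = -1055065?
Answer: Add(1598445290295, Mul(-2444167215, Pow(1079, Rational(1, 2)))) ≈ 1.5182e+12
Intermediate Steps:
Q = 598395
Mul(Add(Q, Function('V')(1079)), Add(3726286, z)) = Mul(Add(598395, Mul(-915, Pow(1079, Rational(1, 2)))), Add(3726286, -1055065)) = Mul(Add(598395, Mul(-915, Pow(1079, Rational(1, 2)))), 2671221) = Add(1598445290295, Mul(-2444167215, Pow(1079, Rational(1, 2))))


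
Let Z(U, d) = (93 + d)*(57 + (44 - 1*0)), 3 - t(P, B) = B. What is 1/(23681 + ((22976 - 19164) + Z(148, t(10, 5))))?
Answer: 1/36684 ≈ 2.7260e-5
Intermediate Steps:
t(P, B) = 3 - B
Z(U, d) = 9393 + 101*d (Z(U, d) = (93 + d)*(57 + (44 + 0)) = (93 + d)*(57 + 44) = (93 + d)*101 = 9393 + 101*d)
1/(23681 + ((22976 - 19164) + Z(148, t(10, 5)))) = 1/(23681 + ((22976 - 19164) + (9393 + 101*(3 - 1*5)))) = 1/(23681 + (3812 + (9393 + 101*(3 - 5)))) = 1/(23681 + (3812 + (9393 + 101*(-2)))) = 1/(23681 + (3812 + (9393 - 202))) = 1/(23681 + (3812 + 9191)) = 1/(23681 + 13003) = 1/36684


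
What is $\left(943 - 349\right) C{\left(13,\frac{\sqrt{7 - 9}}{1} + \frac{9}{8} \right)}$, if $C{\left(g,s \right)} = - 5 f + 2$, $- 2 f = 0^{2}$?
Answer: $1188$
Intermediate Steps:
$f = 0$ ($f = - \frac{0^{2}}{2} = \left(- \frac{1}{2}\right) 0 = 0$)
$C{\left(g,s \right)} = 2$ ($C{\left(g,s \right)} = \left(-5\right) 0 + 2 = 0 + 2 = 2$)
$\left(943 - 349\right) C{\left(13,\frac{\sqrt{7 - 9}}{1} + \frac{9}{8} \right)} = \left(943 - 349\right) 2 = 594 \cdot 2 = 1188$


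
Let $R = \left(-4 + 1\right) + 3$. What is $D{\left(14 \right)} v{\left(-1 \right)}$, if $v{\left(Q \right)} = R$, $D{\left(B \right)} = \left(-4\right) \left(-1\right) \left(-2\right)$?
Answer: $0$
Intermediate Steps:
$R = 0$ ($R = -3 + 3 = 0$)
$D{\left(B \right)} = -8$ ($D{\left(B \right)} = 4 \left(-2\right) = -8$)
$v{\left(Q \right)} = 0$
$D{\left(14 \right)} v{\left(-1 \right)} = \left(-8\right) 0 = 0$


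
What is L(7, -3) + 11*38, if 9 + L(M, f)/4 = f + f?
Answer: 358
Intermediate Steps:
L(M, f) = -36 + 8*f (L(M, f) = -36 + 4*(f + f) = -36 + 4*(2*f) = -36 + 8*f)
L(7, -3) + 11*38 = (-36 + 8*(-3)) + 11*38 = (-36 - 24) + 418 = -60 + 418 = 358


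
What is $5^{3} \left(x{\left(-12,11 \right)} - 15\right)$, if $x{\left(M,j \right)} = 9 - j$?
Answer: $-2125$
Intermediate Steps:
$5^{3} \left(x{\left(-12,11 \right)} - 15\right) = 5^{3} \left(\left(9 - 11\right) - 15\right) = 125 \left(\left(9 - 11\right) - 15\right) = 125 \left(-2 - 15\right) = 125 \left(-17\right) = -2125$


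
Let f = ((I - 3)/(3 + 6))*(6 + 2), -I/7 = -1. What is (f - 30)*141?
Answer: -11186/3 ≈ -3728.7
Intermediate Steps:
I = 7 (I = -7*(-1) = 7)
f = 32/9 (f = ((7 - 3)/(3 + 6))*(6 + 2) = (4/9)*8 = 32/9 ≈ 3.5556)
(f - 30)*141 = (32/9 - 30)*141 = -238/9*141 = -11186/3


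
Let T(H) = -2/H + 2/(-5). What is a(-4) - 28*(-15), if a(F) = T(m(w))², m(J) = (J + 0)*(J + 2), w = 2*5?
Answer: 60505/144 ≈ 420.17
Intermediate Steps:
w = 10
m(J) = J*(2 + J)
T(H) = -⅖ - 2/H (T(H) = -2/H + 2*(-⅕) = -2/H - ⅖ = -⅖ - 2/H)
a(F) = 25/144 (a(F) = (-⅖ - 2*1/(10*(2 + 10)))² = (-⅖ - 2/(10*12))² = (-⅖ - 2/120)² = (-⅖ - 2*1/120)² = (-⅖ - 1/60)² = (-5/12)² = 25/144)
a(-4) - 28*(-15) = 25/144 - 28*(-15) = 25/144 + 420 = 60505/144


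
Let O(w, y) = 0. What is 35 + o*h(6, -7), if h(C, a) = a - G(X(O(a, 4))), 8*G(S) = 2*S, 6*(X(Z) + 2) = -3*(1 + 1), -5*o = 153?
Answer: 905/4 ≈ 226.25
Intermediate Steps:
o = -153/5 (o = -1/5*153 = -153/5 ≈ -30.600)
X(Z) = -3 (X(Z) = -2 + (-3*(1 + 1))/6 = -2 + (-3*2)/6 = -2 + (1/6)*(-6) = -2 - 1 = -3)
G(S) = S/4 (G(S) = (2*S)/8 = S/4)
h(C, a) = 3/4 + a (h(C, a) = a - (-3)/4 = a - 1*(-3/4) = a + 3/4 = 3/4 + a)
35 + o*h(6, -7) = 35 - 153*(3/4 - 7)/5 = 35 - 153/5*(-25/4) = 35 + 765/4 = 905/4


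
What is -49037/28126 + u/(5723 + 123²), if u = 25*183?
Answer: -446921537/293241676 ≈ -1.5241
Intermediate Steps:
u = 4575
-49037/28126 + u/(5723 + 123²) = -49037/28126 + 4575/(5723 + 123²) = -49037*1/28126 + 4575/(5723 + 15129) = -49037/28126 + 4575/20852 = -446921537/293241676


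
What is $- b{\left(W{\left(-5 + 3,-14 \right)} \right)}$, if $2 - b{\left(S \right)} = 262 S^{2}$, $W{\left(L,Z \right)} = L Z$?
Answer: $205406$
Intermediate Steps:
$b{\left(S \right)} = 2 - 262 S^{2}$
$- b{\left(W{\left(-5 + 3,-14 \right)} \right)} = - (2 - 262 \left(\left(-5 + 3\right) \left(-14\right)\right)^{2}) = - (2 - 262 \left(\left(-2\right) \left(-14\right)\right)^{2}) = - (2 - 262 \cdot 28^{2}) = - (2 - 205408) = \left(-1\right) \left(-205406\right) = 205406$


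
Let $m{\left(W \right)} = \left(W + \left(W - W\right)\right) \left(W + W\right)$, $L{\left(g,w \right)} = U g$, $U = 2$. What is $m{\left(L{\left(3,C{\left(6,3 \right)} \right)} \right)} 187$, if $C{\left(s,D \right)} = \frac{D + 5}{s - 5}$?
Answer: $13464$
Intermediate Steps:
$C{\left(s,D \right)} = \frac{5 + D}{-5 + s}$
$L{\left(g,w \right)} = 2 g$
$m{\left(W \right)} = 2 W^{2}$ ($m{\left(W \right)} = \left(W + 0\right) 2 W = W 2 W = 2 W^{2}$)
$m{\left(L{\left(3,C{\left(6,3 \right)} \right)} \right)} 187 = 2 \left(2 \cdot 3\right)^{2} \cdot 187 = 2 \cdot 6^{2} \cdot 187 = 2 \cdot 36 \cdot 187 = 72 \cdot 187 = 13464$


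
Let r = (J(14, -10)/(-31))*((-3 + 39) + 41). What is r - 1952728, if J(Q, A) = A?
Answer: -60533798/31 ≈ -1.9527e+6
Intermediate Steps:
r = 770/31 (r = (-10/(-31))*((-3 + 39) + 41) = (-10*(-1/31))*(36 + 41) = (10/31)*77 = 770/31 ≈ 24.839)
r - 1952728 = 770/31 - 1952728 = -60533798/31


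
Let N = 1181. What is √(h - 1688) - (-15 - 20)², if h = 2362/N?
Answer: -1225 + I*√1686 ≈ -1225.0 + 41.061*I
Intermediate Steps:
h = 2 (h = 2362/1181 = 2362*(1/1181) = 2)
√(h - 1688) - (-15 - 20)² = √(2 - 1688) - (-15 - 20)² = √(-1686) - 1*(-35)² = I*√1686 - 1*1225 = I*√1686 - 1225 = -1225 + I*√1686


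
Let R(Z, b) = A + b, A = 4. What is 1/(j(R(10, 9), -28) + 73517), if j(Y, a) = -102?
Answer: 1/73415 ≈ 1.3621e-5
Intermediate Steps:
R(Z, b) = 4 + b
1/(j(R(10, 9), -28) + 73517) = 1/(-102 + 73517) = 1/73415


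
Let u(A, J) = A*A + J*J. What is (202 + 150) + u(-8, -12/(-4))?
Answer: 425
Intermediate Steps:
u(A, J) = A**2 + J**2
(202 + 150) + u(-8, -12/(-4)) = (202 + 150) + ((-8)**2 + (-12/(-4))**2) = 352 + (64 + (-12*(-1/4))**2) = 352 + (64 + 3**2) = 352 + (64 + 9) = 352 + 73 = 425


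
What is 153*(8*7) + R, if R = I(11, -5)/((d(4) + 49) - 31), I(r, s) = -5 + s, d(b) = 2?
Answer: 17135/2 ≈ 8567.5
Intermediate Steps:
R = -1/2 (R = (-5 - 5)/((2 + 49) - 31) = -10/(51 - 31) = -10/20 = -10*1/20 = -1/2 ≈ -0.50000)
153*(8*7) + R = 153*(8*7) - 1/2 = 153*56 - 1/2 = 8568 - 1/2 = 17135/2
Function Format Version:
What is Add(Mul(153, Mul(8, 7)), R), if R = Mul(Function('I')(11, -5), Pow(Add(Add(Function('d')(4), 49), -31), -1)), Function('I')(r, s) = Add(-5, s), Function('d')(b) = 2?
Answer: Rational(17135, 2) ≈ 8567.5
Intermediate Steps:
R = Rational(-1, 2) (R = Mul(Add(-5, -5), Pow(Add(Add(2, 49), -31), -1)) = Mul(-10, Pow(Add(51, -31), -1)) = Mul(-10, Pow(20, -1)) = Mul(-10, Rational(1, 20)) = Rational(-1, 2) ≈ -0.50000)
Add(Mul(153, Mul(8, 7)), R) = Add(Mul(153, Mul(8, 7)), Rational(-1, 2)) = Add(Mul(153, 56), Rational(-1, 2)) = Add(8568, Rational(-1, 2)) = Rational(17135, 2)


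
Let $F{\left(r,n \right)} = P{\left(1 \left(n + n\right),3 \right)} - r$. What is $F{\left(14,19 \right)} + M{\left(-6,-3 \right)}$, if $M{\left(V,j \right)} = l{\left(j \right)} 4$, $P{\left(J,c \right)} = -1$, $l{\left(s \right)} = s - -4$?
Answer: $-11$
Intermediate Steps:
$l{\left(s \right)} = 4 + s$ ($l{\left(s \right)} = s + 4 = 4 + s$)
$F{\left(r,n \right)} = -1 - r$
$M{\left(V,j \right)} = 16 + 4 j$ ($M{\left(V,j \right)} = \left(4 + j\right) 4 = 16 + 4 j$)
$F{\left(14,19 \right)} + M{\left(-6,-3 \right)} = \left(-1 - 14\right) + \left(16 + 4 \left(-3\right)\right) = \left(-1 - 14\right) + \left(16 - 12\right) = -15 + 4 = -11$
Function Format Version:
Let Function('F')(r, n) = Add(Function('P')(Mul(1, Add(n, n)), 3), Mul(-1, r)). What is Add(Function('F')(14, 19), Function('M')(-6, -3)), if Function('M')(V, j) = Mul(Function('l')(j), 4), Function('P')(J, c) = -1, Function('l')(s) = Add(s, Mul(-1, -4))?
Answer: -11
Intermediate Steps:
Function('l')(s) = Add(4, s) (Function('l')(s) = Add(s, 4) = Add(4, s))
Function('F')(r, n) = Add(-1, Mul(-1, r))
Function('M')(V, j) = Add(16, Mul(4, j)) (Function('M')(V, j) = Mul(Add(4, j), 4) = Add(16, Mul(4, j)))
Add(Function('F')(14, 19), Function('M')(-6, -3)) = Add(Add(-1, Mul(-1, 14)), Add(16, Mul(4, -3))) = Add(Add(-1, -14), Add(16, -12)) = Add(-15, 4) = -11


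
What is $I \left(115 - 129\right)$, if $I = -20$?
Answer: $280$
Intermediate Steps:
$I \left(115 - 129\right) = - 20 \left(115 - 129\right) = \left(-20\right) \left(-14\right) = 280$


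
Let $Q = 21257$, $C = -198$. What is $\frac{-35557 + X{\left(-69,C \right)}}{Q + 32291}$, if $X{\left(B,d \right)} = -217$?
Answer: $- \frac{17887}{26774} \approx -0.66807$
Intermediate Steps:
$\frac{-35557 + X{\left(-69,C \right)}}{Q + 32291} = \frac{-35557 - 217}{21257 + 32291} = - \frac{35774}{53548} = \left(-35774\right) \frac{1}{53548} = - \frac{17887}{26774}$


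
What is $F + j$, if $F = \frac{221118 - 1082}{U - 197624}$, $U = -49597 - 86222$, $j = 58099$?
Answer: $\frac{19372484821}{333443} \approx 58098.0$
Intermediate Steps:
$U = -135819$
$F = - \frac{220036}{333443}$ ($F = \frac{221118 - 1082}{-135819 - 197624} = \frac{220036}{-333443} = 220036 \left(- \frac{1}{333443}\right) = - \frac{220036}{333443} \approx -0.65989$)
$F + j = - \frac{220036}{333443} + 58099 = \frac{19372484821}{333443}$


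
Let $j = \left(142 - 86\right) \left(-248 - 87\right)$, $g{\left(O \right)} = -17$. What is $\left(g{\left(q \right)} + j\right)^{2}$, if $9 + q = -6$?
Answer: $352575729$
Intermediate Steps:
$q = -15$ ($q = -9 - 6 = -15$)
$j = -18760$ ($j = 56 \left(-335\right) = -18760$)
$\left(g{\left(q \right)} + j\right)^{2} = \left(-17 - 18760\right)^{2} = \left(-18777\right)^{2} = 352575729$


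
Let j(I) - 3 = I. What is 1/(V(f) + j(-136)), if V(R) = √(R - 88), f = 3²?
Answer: -133/17768 - I*√79/17768 ≈ -0.0074854 - 0.00050024*I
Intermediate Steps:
f = 9
j(I) = 3 + I
V(R) = √(-88 + R)
1/(V(f) + j(-136)) = 1/(√(-88 + 9) + (3 - 136)) = 1/(√(-79) - 133) = 1/(I*√79 - 133) = 1/(-133 + I*√79)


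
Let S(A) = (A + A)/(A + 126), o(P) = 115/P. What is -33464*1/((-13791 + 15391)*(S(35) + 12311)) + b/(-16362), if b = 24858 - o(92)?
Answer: -352319137927/231655650300 ≈ -1.5209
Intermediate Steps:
S(A) = 2*A/(126 + A) (S(A) = (2*A)/(126 + A) = 2*A/(126 + A))
b = 99427/4 (b = 24858 - 115/92 = 24858 - 1*5/4 = 24858 - 5/4 = 99427/4 ≈ 24857.)
-33464*1/((-13791 + 15391)*(S(35) + 12311)) + b/(-16362) = -33464*1/((-13791 + 15391)*(2*35/(126 + 35) + 12311)) + (99427/4)/(-16362) = -33464*1/(1600*(2*35/161 + 12311)) + (99427/4)*(-1/16362) = -33464*1/(1600*(2*35*(1/161) + 12311)) - 99427/65448 = -33464*1/(1600*(10/23 + 12311)) - 99427/65448 = -33464/(1600*(283163/23)) - 99427/65448 = -33464/453060800/23 - 99427/65448 = -33464*23/453060800 - 99427/65448 = -96209/56632600 - 99427/65448 = -352319137927/231655650300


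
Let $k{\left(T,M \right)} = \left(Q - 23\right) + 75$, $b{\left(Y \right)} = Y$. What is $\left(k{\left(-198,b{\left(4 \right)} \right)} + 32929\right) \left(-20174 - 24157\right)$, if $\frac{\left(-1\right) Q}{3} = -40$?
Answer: $-1467400431$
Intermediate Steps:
$Q = 120$ ($Q = \left(-3\right) \left(-40\right) = 120$)
$k{\left(T,M \right)} = 172$ ($k{\left(T,M \right)} = \left(120 - 23\right) + 75 = 97 + 75 = 172$)
$\left(k{\left(-198,b{\left(4 \right)} \right)} + 32929\right) \left(-20174 - 24157\right) = \left(172 + 32929\right) \left(-20174 - 24157\right) = 33101 \left(-44331\right) = -1467400431$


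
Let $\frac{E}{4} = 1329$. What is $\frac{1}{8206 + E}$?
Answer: $\frac{1}{13522} \approx 7.3954 \cdot 10^{-5}$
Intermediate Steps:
$E = 5316$ ($E = 4 \cdot 1329 = 5316$)
$\frac{1}{8206 + E} = \frac{1}{8206 + 5316} = \frac{1}{13522}$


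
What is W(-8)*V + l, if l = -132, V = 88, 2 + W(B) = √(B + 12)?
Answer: -132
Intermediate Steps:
W(B) = -2 + √(12 + B) (W(B) = -2 + √(B + 12) = -2 + √(12 + B))
W(-8)*V + l = (-2 + √(12 - 8))*88 - 132 = (-2 + √4)*88 - 132 = (-2 + 2)*88 - 132 = 0*88 - 132 = 0 - 132 = -132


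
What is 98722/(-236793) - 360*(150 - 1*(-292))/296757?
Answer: -826851194/867530621 ≈ -0.95311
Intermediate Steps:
98722/(-236793) - 360*(150 - 1*(-292))/296757 = 98722*(-1/236793) - 360*(150 + 292)*(1/296757) = -98722/236793 - 360*442*(1/296757) = -98722/236793 - 159120*1/296757 = -98722/236793 - 17680/32973 = -826851194/867530621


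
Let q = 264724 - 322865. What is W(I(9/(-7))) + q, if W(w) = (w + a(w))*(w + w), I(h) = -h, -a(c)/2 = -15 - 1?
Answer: -2844715/49 ≈ -58055.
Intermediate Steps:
q = -58141
a(c) = 32 (a(c) = -2*(-15 - 1) = -2*(-16) = 32)
W(w) = 2*w*(32 + w) (W(w) = (w + 32)*(w + w) = (32 + w)*(2*w) = 2*w*(32 + w))
W(I(9/(-7))) + q = 2*(-9/(-7))*(32 - 9/(-7)) - 58141 = 2*(-9*(-1)/7)*(32 - 9*(-1)/7) - 58141 = 2*(-1*(-9/7))*(32 - 1*(-9/7)) - 58141 = 2*(9/7)*(32 + 9/7) - 58141 = 2*(9/7)*(233/7) - 58141 = 4194/49 - 58141 = -2844715/49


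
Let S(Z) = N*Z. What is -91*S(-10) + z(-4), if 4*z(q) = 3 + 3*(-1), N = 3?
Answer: 2730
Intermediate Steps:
z(q) = 0 (z(q) = (3 + 3*(-1))/4 = (3 - 3)/4 = (1/4)*0 = 0)
S(Z) = 3*Z
-91*S(-10) + z(-4) = -273*(-10) + 0 = -91*(-30) + 0 = 2730 + 0 = 2730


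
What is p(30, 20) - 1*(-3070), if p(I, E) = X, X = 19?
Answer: 3089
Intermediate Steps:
p(I, E) = 19
p(30, 20) - 1*(-3070) = 19 - 1*(-3070) = 19 + 3070 = 3089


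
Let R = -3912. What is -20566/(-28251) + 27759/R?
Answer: -234588439/36839304 ≈ -6.3679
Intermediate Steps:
-20566/(-28251) + 27759/R = -20566/(-28251) + 27759/(-3912) = -20566*(-1/28251) + 27759*(-1/3912) = 20566/28251 - 9253/1304 = -234588439/36839304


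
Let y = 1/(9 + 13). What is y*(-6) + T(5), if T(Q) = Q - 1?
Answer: 41/11 ≈ 3.7273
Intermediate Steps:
y = 1/22 ≈ 0.045455
T(Q) = -1 + Q
y*(-6) + T(5) = (1/22)*(-6) + (-1 + 5) = -3/11 + 4 = 41/11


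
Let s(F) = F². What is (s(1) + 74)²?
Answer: 5625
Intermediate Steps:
(s(1) + 74)² = (1² + 74)² = (1 + 74)² = 75² = 5625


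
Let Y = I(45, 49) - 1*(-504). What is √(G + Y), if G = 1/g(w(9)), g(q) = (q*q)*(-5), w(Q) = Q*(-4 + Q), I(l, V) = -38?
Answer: √23591245/225 ≈ 21.587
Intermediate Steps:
Y = 466 (Y = -38 - 1*(-504) = -38 + 504 = 466)
g(q) = -5*q² (g(q) = q²*(-5) = -5*q²)
G = -1/10125 (G = 1/(-5*81*(-4 + 9)²) = 1/(-5*(9*5)²) = 1/(-5*45²) = 1/(-5*2025) = 1/(-10125) = -1/10125 ≈ -9.8765e-5)
√(G + Y) = √(-1/10125 + 466) = √(4718249/10125) = √23591245/225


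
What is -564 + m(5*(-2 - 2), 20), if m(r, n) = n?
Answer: -544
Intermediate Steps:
-564 + m(5*(-2 - 2), 20) = -564 + 20 = -544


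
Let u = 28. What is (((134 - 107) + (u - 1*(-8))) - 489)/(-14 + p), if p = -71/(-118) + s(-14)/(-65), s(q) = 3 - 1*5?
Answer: 3267420/102529 ≈ 31.868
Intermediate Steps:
s(q) = -2 (s(q) = 3 - 5 = -2)
p = 4851/7670 (p = -71/(-118) - 2/(-65) = -71*(-1/118) - 2*(-1/65) = 71/118 + 2/65 = 4851/7670 ≈ 0.63246)
(((134 - 107) + (u - 1*(-8))) - 489)/(-14 + p) = (((134 - 107) + (28 - 1*(-8))) - 489)/(-14 + 4851/7670) = ((27 + (28 + 8)) - 489)/(-102529/7670) = ((27 + 36) - 489)*(-7670/102529) = (63 - 489)*(-7670/102529) = -426*(-7670/102529) = 3267420/102529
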